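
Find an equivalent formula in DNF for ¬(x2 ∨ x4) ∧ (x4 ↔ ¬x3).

¬(x2 ∨ x4) ∧ (x4 ↔ ¬x3)
= ¬(x2 ∨ x4) ∧ (x4 → ¬x3) ∧ (¬x3 → x4)   [eliminate ↔]
= ¬(x2 ∨ x4) ∧ (¬x4 ∨ ¬x3) ∧ (¬x3 → x4)   [eliminate →]
= ¬(x2 ∨ x4) ∧ (¬x4 ∨ ¬x3) ∧ (¬¬x3 ∨ x4)   [eliminate →]
= ¬x2 ∧ ¬x4 ∧ (¬x4 ∨ ¬x3) ∧ (¬¬x3 ∨ x4)   [De Morgan]
= ¬x2 ∧ ¬x4 ∧ (¬x4 ∨ ¬x3) ∧ (x3 ∨ x4)   [double negation]
= (¬x2 ∧ ¬x4 ∧ ¬x4 ∧ x3) ∨ (¬x2 ∧ ¬x4 ∧ ¬x4 ∧ x4) ∨ (¬x2 ∧ ¬x4 ∧ ¬x3 ∧ x3) ∨ (¬x2 ∧ ¬x4 ∧ ¬x3 ∧ x4)   [distribute ∧ over ∨]
= ¬x2 ∧ ¬x4 ∧ x3   [simplify]

¬x2 ∧ ¬x4 ∧ x3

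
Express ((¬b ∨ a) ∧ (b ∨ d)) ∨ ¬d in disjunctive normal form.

(¬b ∧ d) ∨ (a ∧ b) ∨ (a ∧ d) ∨ ¬d

((¬b ∨ a) ∧ (b ∨ d)) ∨ ¬d
⇔ (¬b ∧ b) ∨ (¬b ∧ d) ∨ (a ∧ b) ∨ (a ∧ d) ∨ ¬d   [distribute ∧ over ∨]
⇔ (¬b ∧ d) ∨ (a ∧ b) ∨ (a ∧ d) ∨ ¬d   [simplify]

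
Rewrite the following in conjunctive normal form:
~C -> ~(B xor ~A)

(C | ~B | ~A) & (C | A | B)

~C -> ~(B xor ~A)
≡ ~~C | ~(B xor ~A)   — eliminate ->
≡ ~~C | ~((B | ~A) & ~(B & ~A))   — expand xor
≡ C | ~((B | ~A) & ~(B & ~A))   — double negation
≡ C | ~(B | ~A) | ~~(B & ~A)   — De Morgan
≡ C | (~B & ~~A) | ~~(B & ~A)   — De Morgan
≡ C | (~B & A) | ~~(B & ~A)   — double negation
≡ C | (~B & A) | (B & ~A)   — double negation
≡ (C | ~B | B) & (C | ~B | ~A) & (C | A | B) & (C | A | ~A)   — distribute | over &
≡ (C | ~B | ~A) & (C | A | B)   — simplify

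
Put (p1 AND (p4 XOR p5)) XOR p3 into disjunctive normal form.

(p1 AND (p4 XOR p5)) XOR p3
≡ (p1 AND (p4 XOR p5) AND NOT p3) OR (NOT (p1 AND (p4 XOR p5)) AND p3)   (expand XOR)
≡ (p1 AND ((p4 AND NOT p5) OR (NOT p4 AND p5)) AND NOT p3) OR (NOT (p1 AND (p4 XOR p5)) AND p3)   (expand XOR)
≡ (p1 AND ((p4 AND NOT p5) OR (NOT p4 AND p5)) AND NOT p3) OR (NOT (p1 AND ((p4 AND NOT p5) OR (NOT p4 AND p5))) AND p3)   (expand XOR)
≡ (p1 AND ((p4 AND NOT p5) OR (NOT p4 AND p5)) AND NOT p3) OR ((NOT p1 OR NOT ((p4 AND NOT p5) OR (NOT p4 AND p5))) AND p3)   (De Morgan)
≡ (p1 AND ((p4 AND NOT p5) OR (NOT p4 AND p5)) AND NOT p3) OR ((NOT p1 OR (NOT (p4 AND NOT p5) AND NOT (NOT p4 AND p5))) AND p3)   (De Morgan)
≡ (p1 AND ((p4 AND NOT p5) OR (NOT p4 AND p5)) AND NOT p3) OR ((NOT p1 OR ((NOT p4 OR NOT NOT p5) AND NOT (NOT p4 AND p5))) AND p3)   (De Morgan)
≡ (p1 AND ((p4 AND NOT p5) OR (NOT p4 AND p5)) AND NOT p3) OR ((NOT p1 OR ((NOT p4 OR p5) AND NOT (NOT p4 AND p5))) AND p3)   (double negation)
≡ (p1 AND ((p4 AND NOT p5) OR (NOT p4 AND p5)) AND NOT p3) OR ((NOT p1 OR ((NOT p4 OR p5) AND (NOT NOT p4 OR NOT p5))) AND p3)   (De Morgan)
≡ (p1 AND ((p4 AND NOT p5) OR (NOT p4 AND p5)) AND NOT p3) OR ((NOT p1 OR ((NOT p4 OR p5) AND (p4 OR NOT p5))) AND p3)   (double negation)
≡ (p1 AND p4 AND NOT p5 AND NOT p3) OR (p1 AND NOT p4 AND p5 AND NOT p3) OR (NOT p1 AND p3) OR (NOT p4 AND p4 AND p3) OR (NOT p4 AND NOT p5 AND p3) OR (p5 AND p4 AND p3) OR (p5 AND NOT p5 AND p3)   (distribute AND over OR)
≡ (p1 AND p4 AND NOT p5 AND NOT p3) OR (p1 AND NOT p4 AND p5 AND NOT p3) OR (NOT p1 AND p3) OR (NOT p4 AND NOT p5 AND p3) OR (p5 AND p4 AND p3)   (simplify)

(p1 AND p4 AND NOT p5 AND NOT p3) OR (p1 AND NOT p4 AND p5 AND NOT p3) OR (NOT p1 AND p3) OR (NOT p4 AND NOT p5 AND p3) OR (p5 AND p4 AND p3)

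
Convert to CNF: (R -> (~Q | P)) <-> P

(R | P) & (Q | P)

(R -> (~Q | P)) <-> P
≡ ((R -> (~Q | P)) -> P) & (P -> (R -> (~Q | P)))   [eliminate <->]
≡ (~(R -> (~Q | P)) | P) & (P -> (R -> (~Q | P)))   [eliminate ->]
≡ (~(~R | ~Q | P) | P) & (P -> (R -> (~Q | P)))   [eliminate ->]
≡ (~(~R | ~Q | P) | P) & (~P | (R -> (~Q | P)))   [eliminate ->]
≡ (~(~R | ~Q | P) | P) & (~P | ~R | ~Q | P)   [eliminate ->]
≡ ((~~R & ~~Q & ~P) | P) & (~P | ~R | ~Q | P)   [De Morgan]
≡ ((R & ~~Q & ~P) | P) & (~P | ~R | ~Q | P)   [double negation]
≡ ((R & Q & ~P) | P) & (~P | ~R | ~Q | P)   [double negation]
≡ (R | P) & (Q | P) & (~P | P) & (~P | ~R | ~Q | P)   [distribute | over &]
≡ (R | P) & (Q | P)   [simplify]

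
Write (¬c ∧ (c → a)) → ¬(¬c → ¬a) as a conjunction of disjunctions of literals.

c ∨ a

(¬c ∧ (c → a)) → ¬(¬c → ¬a)
⇔ ¬(¬c ∧ (c → a)) ∨ ¬(¬c → ¬a)
⇔ ¬(¬c ∧ (¬c ∨ a)) ∨ ¬(¬c → ¬a)
⇔ ¬(¬c ∧ (¬c ∨ a)) ∨ ¬(¬¬c ∨ ¬a)
⇔ ¬¬c ∨ ¬(¬c ∨ a) ∨ ¬(¬¬c ∨ ¬a)
⇔ c ∨ ¬(¬c ∨ a) ∨ ¬(¬¬c ∨ ¬a)
⇔ c ∨ (¬¬c ∧ ¬a) ∨ ¬(¬¬c ∨ ¬a)
⇔ c ∨ (c ∧ ¬a) ∨ ¬(¬¬c ∨ ¬a)
⇔ c ∨ (c ∧ ¬a) ∨ (¬¬¬c ∧ ¬¬a)
⇔ c ∨ (c ∧ ¬a) ∨ (¬c ∧ ¬¬a)
⇔ c ∨ (c ∧ ¬a) ∨ (¬c ∧ a)
⇔ (c ∨ c ∨ ¬c) ∧ (c ∨ c ∨ a) ∧ (c ∨ ¬a ∨ ¬c) ∧ (c ∨ ¬a ∨ a)
⇔ c ∨ a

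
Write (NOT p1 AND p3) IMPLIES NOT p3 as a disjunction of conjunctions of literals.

p1 OR NOT p3

(NOT p1 AND p3) IMPLIES NOT p3
≡ NOT (NOT p1 AND p3) OR NOT p3   [eliminate IMPLIES]
≡ NOT NOT p1 OR NOT p3 OR NOT p3   [De Morgan]
≡ p1 OR NOT p3 OR NOT p3   [double negation]
≡ p1 OR NOT p3   [simplify]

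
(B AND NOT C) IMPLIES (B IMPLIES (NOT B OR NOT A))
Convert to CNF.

(B AND NOT C) IMPLIES (B IMPLIES (NOT B OR NOT A))
≡ NOT (B AND NOT C) OR (B IMPLIES (NOT B OR NOT A))   [eliminate IMPLIES]
≡ NOT (B AND NOT C) OR NOT B OR NOT B OR NOT A   [eliminate IMPLIES]
≡ NOT B OR NOT NOT C OR NOT B OR NOT B OR NOT A   [De Morgan]
≡ NOT B OR C OR NOT B OR NOT B OR NOT A   [double negation]
≡ NOT B OR C OR NOT A   [simplify]

NOT B OR C OR NOT A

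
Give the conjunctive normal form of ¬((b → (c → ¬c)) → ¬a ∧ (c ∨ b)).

(¬b ∨ ¬c) ∧ (a ∨ ¬c) ∧ (a ∨ ¬b)

¬((b → (c → ¬c)) → ¬a ∧ (c ∨ b))
≡ ¬(¬(b → (c → ¬c)) ∨ ¬a ∧ (c ∨ b))   [eliminate →]
≡ ¬(¬(¬b ∨ (c → ¬c)) ∨ ¬a ∧ (c ∨ b))   [eliminate →]
≡ ¬(¬(¬b ∨ ¬c ∨ ¬c) ∨ ¬a ∧ (c ∨ b))   [eliminate →]
≡ ¬¬(¬b ∨ ¬c ∨ ¬c) ∧ ¬(¬a ∧ (c ∨ b))   [De Morgan]
≡ (¬b ∨ ¬c ∨ ¬c) ∧ ¬(¬a ∧ (c ∨ b))   [double negation]
≡ (¬b ∨ ¬c ∨ ¬c) ∧ (¬¬a ∨ ¬(c ∨ b))   [De Morgan]
≡ (¬b ∨ ¬c ∨ ¬c) ∧ (a ∨ ¬(c ∨ b))   [double negation]
≡ (¬b ∨ ¬c ∨ ¬c) ∧ (a ∨ ¬c ∧ ¬b)   [De Morgan]
≡ (¬b ∨ ¬c ∨ ¬c) ∧ (a ∨ ¬c) ∧ (a ∨ ¬b)   [distribute ∨ over ∧]
≡ (¬b ∨ ¬c) ∧ (a ∨ ¬c) ∧ (a ∨ ¬b)   [simplify]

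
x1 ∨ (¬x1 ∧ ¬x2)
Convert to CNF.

x1 ∨ ¬x2

x1 ∨ (¬x1 ∧ ¬x2)
≡ (x1 ∨ ¬x1) ∧ (x1 ∨ ¬x2)
≡ x1 ∨ ¬x2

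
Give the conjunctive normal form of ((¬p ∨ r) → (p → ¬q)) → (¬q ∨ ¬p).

((¬p ∨ r) → (p → ¬q)) → (¬q ∨ ¬p)
= ¬((¬p ∨ r) → (p → ¬q)) ∨ ¬q ∨ ¬p
= ¬(¬(¬p ∨ r) ∨ (p → ¬q)) ∨ ¬q ∨ ¬p
= ¬(¬(¬p ∨ r) ∨ ¬p ∨ ¬q) ∨ ¬q ∨ ¬p
= (¬¬(¬p ∨ r) ∧ ¬¬p ∧ ¬¬q) ∨ ¬q ∨ ¬p
= ((¬p ∨ r) ∧ ¬¬p ∧ ¬¬q) ∨ ¬q ∨ ¬p
= ((¬p ∨ r) ∧ p ∧ ¬¬q) ∨ ¬q ∨ ¬p
= ((¬p ∨ r) ∧ p ∧ q) ∨ ¬q ∨ ¬p
= (¬p ∨ r ∨ ¬q ∨ ¬p) ∧ (p ∨ ¬q ∨ ¬p) ∧ (q ∨ ¬q ∨ ¬p)
= ¬p ∨ r ∨ ¬q

¬p ∨ r ∨ ¬q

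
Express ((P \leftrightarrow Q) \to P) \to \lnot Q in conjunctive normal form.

((P \leftrightarrow Q) \to P) \to \lnot Q
≡ \lnot ((P \leftrightarrow Q) \to P) \lor \lnot Q   (eliminate \to)
≡ \lnot (\lnot (P \leftrightarrow Q) \lor P) \lor \lnot Q   (eliminate \to)
≡ \lnot (\lnot ((P \to Q) \land (Q \to P)) \lor P) \lor \lnot Q   (eliminate \leftrightarrow)
≡ \lnot (\lnot ((\lnot P \lor Q) \land (Q \to P)) \lor P) \lor \lnot Q   (eliminate \to)
≡ \lnot (\lnot ((\lnot P \lor Q) \land (\lnot Q \lor P)) \lor P) \lor \lnot Q   (eliminate \to)
≡ \lnot \lnot ((\lnot P \lor Q) \land (\lnot Q \lor P)) \land \lnot P \lor \lnot Q   (De Morgan)
≡ (\lnot P \lor Q) \land (\lnot Q \lor P) \land \lnot P \lor \lnot Q   (double negation)
≡ (\lnot P \lor Q \lor \lnot Q) \land (\lnot Q \lor P \lor \lnot Q) \land (\lnot P \lor \lnot Q)   (distribute \lor over \land)
≡ (\lnot Q \lor P) \land (\lnot P \lor \lnot Q)   (simplify)

(\lnot Q \lor P) \land (\lnot P \lor \lnot Q)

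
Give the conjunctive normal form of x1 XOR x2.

(x1 OR x2) AND (NOT x1 OR NOT x2)

x1 XOR x2
⇔ (x1 OR x2) AND NOT (x1 AND x2)
⇔ (x1 OR x2) AND (NOT x1 OR NOT x2)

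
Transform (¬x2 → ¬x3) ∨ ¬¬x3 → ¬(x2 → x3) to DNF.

(¬x2 → ¬x3) ∨ ¬¬x3 → ¬(x2 → x3)
≡ ¬((¬x2 → ¬x3) ∨ ¬¬x3) ∨ ¬(x2 → x3)   [eliminate →]
≡ ¬(¬¬x2 ∨ ¬x3 ∨ ¬¬x3) ∨ ¬(x2 → x3)   [eliminate →]
≡ ¬(¬¬x2 ∨ ¬x3 ∨ ¬¬x3) ∨ ¬(¬x2 ∨ x3)   [eliminate →]
≡ ¬¬¬x2 ∧ ¬¬x3 ∧ ¬¬¬x3 ∨ ¬(¬x2 ∨ x3)   [De Morgan]
≡ ¬x2 ∧ ¬¬x3 ∧ ¬¬¬x3 ∨ ¬(¬x2 ∨ x3)   [double negation]
≡ ¬x2 ∧ x3 ∧ ¬¬¬x3 ∨ ¬(¬x2 ∨ x3)   [double negation]
≡ ¬x2 ∧ x3 ∧ ¬x3 ∨ ¬(¬x2 ∨ x3)   [double negation]
≡ ¬x2 ∧ x3 ∧ ¬x3 ∨ ¬¬x2 ∧ ¬x3   [De Morgan]
≡ ¬x2 ∧ x3 ∧ ¬x3 ∨ x2 ∧ ¬x3   [double negation]
≡ x2 ∧ ¬x3   [simplify]

x2 ∧ ¬x3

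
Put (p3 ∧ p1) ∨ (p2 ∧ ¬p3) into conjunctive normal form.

(p3 ∨ p2) ∧ (p1 ∨ p2) ∧ (p1 ∨ ¬p3)

(p3 ∧ p1) ∨ (p2 ∧ ¬p3)
= (p3 ∨ p2) ∧ (p3 ∨ ¬p3) ∧ (p1 ∨ p2) ∧ (p1 ∨ ¬p3)   [distribute ∨ over ∧]
= (p3 ∨ p2) ∧ (p1 ∨ p2) ∧ (p1 ∨ ¬p3)   [simplify]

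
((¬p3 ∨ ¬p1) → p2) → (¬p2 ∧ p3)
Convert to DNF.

((¬p3 ∨ ¬p1) → p2) → (¬p2 ∧ p3)
≡ ¬((¬p3 ∨ ¬p1) → p2) ∨ (¬p2 ∧ p3)   [eliminate →]
≡ ¬(¬(¬p3 ∨ ¬p1) ∨ p2) ∨ (¬p2 ∧ p3)   [eliminate →]
≡ (¬¬(¬p3 ∨ ¬p1) ∧ ¬p2) ∨ (¬p2 ∧ p3)   [De Morgan]
≡ ((¬p3 ∨ ¬p1) ∧ ¬p2) ∨ (¬p2 ∧ p3)   [double negation]
≡ (¬p3 ∧ ¬p2) ∨ (¬p1 ∧ ¬p2) ∨ (¬p2 ∧ p3)   [distribute ∧ over ∨]

(¬p3 ∧ ¬p2) ∨ (¬p1 ∧ ¬p2) ∨ (¬p2 ∧ p3)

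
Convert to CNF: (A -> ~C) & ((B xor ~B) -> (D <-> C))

(~A | ~C) & (~B | ~D | C) & (~B | ~C | D) & (B | ~D | C) & (B | ~C | D)

(A -> ~C) & ((B xor ~B) -> (D <-> C))
≡ (~A | ~C) & ((B xor ~B) -> (D <-> C))   (eliminate ->)
≡ (~A | ~C) & (~(B xor ~B) | (D <-> C))   (eliminate ->)
≡ (~A | ~C) & (~((B | ~B) & ~(B & ~B)) | (D <-> C))   (expand xor)
≡ (~A | ~C) & (~((B | ~B) & ~(B & ~B)) | ((D -> C) & (C -> D)))   (eliminate <->)
≡ (~A | ~C) & (~((B | ~B) & ~(B & ~B)) | ((~D | C) & (C -> D)))   (eliminate ->)
≡ (~A | ~C) & (~((B | ~B) & ~(B & ~B)) | ((~D | C) & (~C | D)))   (eliminate ->)
≡ (~A | ~C) & (~(B | ~B) | ~~(B & ~B) | ((~D | C) & (~C | D)))   (De Morgan)
≡ (~A | ~C) & ((~B & ~~B) | ~~(B & ~B) | ((~D | C) & (~C | D)))   (De Morgan)
≡ (~A | ~C) & ((~B & B) | ~~(B & ~B) | ((~D | C) & (~C | D)))   (double negation)
≡ (~A | ~C) & ((~B & B) | (B & ~B) | ((~D | C) & (~C | D)))   (double negation)
≡ (~A | ~C) & (~B | B | ~D | C) & (~B | B | ~C | D) & (~B | ~B | ~D | C) & (~B | ~B | ~C | D) & (B | B | ~D | C) & (B | B | ~C | D) & (B | ~B | ~D | C) & (B | ~B | ~C | D)   (distribute | over &)
≡ (~A | ~C) & (~B | ~D | C) & (~B | ~C | D) & (B | ~D | C) & (B | ~C | D)   (simplify)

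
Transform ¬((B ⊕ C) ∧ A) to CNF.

(¬B ∨ C ∨ ¬A) ∧ (¬C ∨ B ∨ ¬A)

¬((B ⊕ C) ∧ A)
≡ ¬((B ∨ C) ∧ ¬(B ∧ C) ∧ A)   [expand ⊕]
≡ ¬(B ∨ C) ∨ ¬¬(B ∧ C) ∨ ¬A   [De Morgan]
≡ (¬B ∧ ¬C) ∨ ¬¬(B ∧ C) ∨ ¬A   [De Morgan]
≡ (¬B ∧ ¬C) ∨ (B ∧ C) ∨ ¬A   [double negation]
≡ (¬B ∨ B ∨ ¬A) ∧ (¬B ∨ C ∨ ¬A) ∧ (¬C ∨ B ∨ ¬A) ∧ (¬C ∨ C ∨ ¬A)   [distribute ∨ over ∧]
≡ (¬B ∨ C ∨ ¬A) ∧ (¬C ∨ B ∨ ¬A)   [simplify]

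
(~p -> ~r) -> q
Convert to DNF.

(~p -> ~r) -> q
= ~(~p -> ~r) | q
= ~(~~p | ~r) | q
= (~~~p & ~~r) | q
= (~p & ~~r) | q
= (~p & r) | q

(~p & r) | q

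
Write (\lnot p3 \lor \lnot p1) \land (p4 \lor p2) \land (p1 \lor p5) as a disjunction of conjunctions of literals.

(\lnot p3 \land p4 \land p1) \lor (\lnot p3 \land p4 \land p5) \lor (\lnot p3 \land p2 \land p1) \lor (\lnot p3 \land p2 \land p5) \lor (\lnot p1 \land p4 \land p5) \lor (\lnot p1 \land p2 \land p5)

(\lnot p3 \lor \lnot p1) \land (p4 \lor p2) \land (p1 \lor p5)
≡ (\lnot p3 \land p4 \land p1) \lor (\lnot p3 \land p4 \land p5) \lor (\lnot p3 \land p2 \land p1) \lor (\lnot p3 \land p2 \land p5) \lor (\lnot p1 \land p4 \land p1) \lor (\lnot p1 \land p4 \land p5) \lor (\lnot p1 \land p2 \land p1) \lor (\lnot p1 \land p2 \land p5)   — distribute \land over \lor
≡ (\lnot p3 \land p4 \land p1) \lor (\lnot p3 \land p4 \land p5) \lor (\lnot p3 \land p2 \land p1) \lor (\lnot p3 \land p2 \land p5) \lor (\lnot p1 \land p4 \land p5) \lor (\lnot p1 \land p2 \land p5)   — simplify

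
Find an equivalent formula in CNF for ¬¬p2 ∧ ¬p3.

¬¬p2 ∧ ¬p3
= p2 ∧ ¬p3   (double negation)

p2 ∧ ¬p3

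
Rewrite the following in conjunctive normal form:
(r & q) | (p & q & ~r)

(r | p) & q

(r & q) | (p & q & ~r)
≡ (r | p) & (r | q) & (r | ~r) & (q | p) & (q | q) & (q | ~r)   [distribute | over &]
≡ (r | p) & q   [simplify]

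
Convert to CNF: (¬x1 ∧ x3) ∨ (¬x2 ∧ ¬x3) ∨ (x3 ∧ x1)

(¬x1 ∧ x3) ∨ (¬x2 ∧ ¬x3) ∨ (x3 ∧ x1)
= (¬x1 ∨ ¬x2 ∨ x3) ∧ (¬x1 ∨ ¬x2 ∨ x1) ∧ (¬x1 ∨ ¬x3 ∨ x3) ∧ (¬x1 ∨ ¬x3 ∨ x1) ∧ (x3 ∨ ¬x2 ∨ x3) ∧ (x3 ∨ ¬x2 ∨ x1) ∧ (x3 ∨ ¬x3 ∨ x3) ∧ (x3 ∨ ¬x3 ∨ x1)   — distribute ∨ over ∧
= x3 ∨ ¬x2   — simplify

x3 ∨ ¬x2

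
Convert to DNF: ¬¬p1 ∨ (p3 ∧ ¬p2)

p1 ∨ (p3 ∧ ¬p2)

¬¬p1 ∨ (p3 ∧ ¬p2)
⇔ p1 ∨ (p3 ∧ ¬p2)   — double negation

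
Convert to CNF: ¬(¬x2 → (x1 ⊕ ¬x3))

¬(¬x2 → (x1 ⊕ ¬x3))
= ¬(¬¬x2 ∨ (x1 ⊕ ¬x3))   [eliminate →]
= ¬(¬¬x2 ∨ ((x1 ∨ ¬x3) ∧ ¬(x1 ∧ ¬x3)))   [expand ⊕]
= ¬¬¬x2 ∧ ¬((x1 ∨ ¬x3) ∧ ¬(x1 ∧ ¬x3))   [De Morgan]
= ¬x2 ∧ ¬((x1 ∨ ¬x3) ∧ ¬(x1 ∧ ¬x3))   [double negation]
= ¬x2 ∧ (¬(x1 ∨ ¬x3) ∨ ¬¬(x1 ∧ ¬x3))   [De Morgan]
= ¬x2 ∧ ((¬x1 ∧ ¬¬x3) ∨ ¬¬(x1 ∧ ¬x3))   [De Morgan]
= ¬x2 ∧ ((¬x1 ∧ x3) ∨ ¬¬(x1 ∧ ¬x3))   [double negation]
= ¬x2 ∧ ((¬x1 ∧ x3) ∨ (x1 ∧ ¬x3))   [double negation]
= ¬x2 ∧ (¬x1 ∨ x1) ∧ (¬x1 ∨ ¬x3) ∧ (x3 ∨ x1) ∧ (x3 ∨ ¬x3)   [distribute ∨ over ∧]
= ¬x2 ∧ (¬x1 ∨ ¬x3) ∧ (x3 ∨ x1)   [simplify]

¬x2 ∧ (¬x1 ∨ ¬x3) ∧ (x3 ∨ x1)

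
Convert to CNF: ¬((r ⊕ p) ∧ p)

¬p ∨ r

¬((r ⊕ p) ∧ p)
≡ ¬((r ∨ p) ∧ ¬(r ∧ p) ∧ p)   [expand ⊕]
≡ ¬(r ∨ p) ∨ ¬¬(r ∧ p) ∨ ¬p   [De Morgan]
≡ (¬r ∧ ¬p) ∨ ¬¬(r ∧ p) ∨ ¬p   [De Morgan]
≡ (¬r ∧ ¬p) ∨ (r ∧ p) ∨ ¬p   [double negation]
≡ (¬r ∨ r ∨ ¬p) ∧ (¬r ∨ p ∨ ¬p) ∧ (¬p ∨ r ∨ ¬p) ∧ (¬p ∨ p ∨ ¬p)   [distribute ∨ over ∧]
≡ ¬p ∨ r   [simplify]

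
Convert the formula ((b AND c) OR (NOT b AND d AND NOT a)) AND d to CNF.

((b AND c) OR (NOT b AND d AND NOT a)) AND d
⇔ (b OR NOT b) AND (b OR d) AND (b OR NOT a) AND (c OR NOT b) AND (c OR d) AND (c OR NOT a) AND d
⇔ (b OR NOT a) AND (c OR NOT b) AND (c OR NOT a) AND d

(b OR NOT a) AND (c OR NOT b) AND (c OR NOT a) AND d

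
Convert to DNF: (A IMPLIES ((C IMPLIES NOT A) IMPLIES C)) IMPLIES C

(A IMPLIES ((C IMPLIES NOT A) IMPLIES C)) IMPLIES C
≡ NOT (A IMPLIES ((C IMPLIES NOT A) IMPLIES C)) OR C   [eliminate IMPLIES]
≡ NOT (NOT A OR ((C IMPLIES NOT A) IMPLIES C)) OR C   [eliminate IMPLIES]
≡ NOT (NOT A OR NOT (C IMPLIES NOT A) OR C) OR C   [eliminate IMPLIES]
≡ NOT (NOT A OR NOT (NOT C OR NOT A) OR C) OR C   [eliminate IMPLIES]
≡ (NOT NOT A AND NOT NOT (NOT C OR NOT A) AND NOT C) OR C   [De Morgan]
≡ (A AND NOT NOT (NOT C OR NOT A) AND NOT C) OR C   [double negation]
≡ (A AND (NOT C OR NOT A) AND NOT C) OR C   [double negation]
≡ (A AND NOT C AND NOT C) OR (A AND NOT A AND NOT C) OR C   [distribute AND over OR]
≡ (A AND NOT C) OR C   [simplify]

(A AND NOT C) OR C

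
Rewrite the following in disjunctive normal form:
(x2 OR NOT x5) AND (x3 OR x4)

(x2 OR NOT x5) AND (x3 OR x4)
≡ (x2 AND x3) OR (x2 AND x4) OR (NOT x5 AND x3) OR (NOT x5 AND x4)   [distribute AND over OR]

(x2 AND x3) OR (x2 AND x4) OR (NOT x5 AND x3) OR (NOT x5 AND x4)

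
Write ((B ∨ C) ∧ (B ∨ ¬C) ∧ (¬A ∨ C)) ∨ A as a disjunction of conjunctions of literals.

((B ∨ C) ∧ (B ∨ ¬C) ∧ (¬A ∨ C)) ∨ A
= (B ∧ B ∧ ¬A) ∨ (B ∧ B ∧ C) ∨ (B ∧ ¬C ∧ ¬A) ∨ (B ∧ ¬C ∧ C) ∨ (C ∧ B ∧ ¬A) ∨ (C ∧ B ∧ C) ∨ (C ∧ ¬C ∧ ¬A) ∨ (C ∧ ¬C ∧ C) ∨ A   [distribute ∧ over ∨]
= (B ∧ ¬A) ∨ (B ∧ C) ∨ A   [simplify]

(B ∧ ¬A) ∨ (B ∧ C) ∨ A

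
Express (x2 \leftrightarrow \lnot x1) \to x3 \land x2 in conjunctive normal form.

(x2 \lor \lnot x1) \land (x1 \lor \lnot x2 \lor x3)

(x2 \leftrightarrow \lnot x1) \to x3 \land x2
= \lnot (x2 \leftrightarrow \lnot x1) \lor x3 \land x2
= \lnot ((x2 \to \lnot x1) \land (\lnot x1 \to x2)) \lor x3 \land x2
= \lnot ((\lnot x2 \lor \lnot x1) \land (\lnot x1 \to x2)) \lor x3 \land x2
= \lnot ((\lnot x2 \lor \lnot x1) \land (\lnot \lnot x1 \lor x2)) \lor x3 \land x2
= \lnot (\lnot x2 \lor \lnot x1) \lor \lnot (\lnot \lnot x1 \lor x2) \lor x3 \land x2
= \lnot \lnot x2 \land \lnot \lnot x1 \lor \lnot (\lnot \lnot x1 \lor x2) \lor x3 \land x2
= x2 \land \lnot \lnot x1 \lor \lnot (\lnot \lnot x1 \lor x2) \lor x3 \land x2
= x2 \land x1 \lor \lnot (\lnot \lnot x1 \lor x2) \lor x3 \land x2
= x2 \land x1 \lor \lnot \lnot \lnot x1 \land \lnot x2 \lor x3 \land x2
= x2 \land x1 \lor \lnot x1 \land \lnot x2 \lor x3 \land x2
= (x2 \lor \lnot x1 \lor x3) \land (x2 \lor \lnot x1 \lor x2) \land (x2 \lor \lnot x2 \lor x3) \land (x2 \lor \lnot x2 \lor x2) \land (x1 \lor \lnot x1 \lor x3) \land (x1 \lor \lnot x1 \lor x2) \land (x1 \lor \lnot x2 \lor x3) \land (x1 \lor \lnot x2 \lor x2)
= (x2 \lor \lnot x1) \land (x1 \lor \lnot x2 \lor x3)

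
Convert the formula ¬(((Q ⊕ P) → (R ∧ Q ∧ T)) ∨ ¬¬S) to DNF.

¬(((Q ⊕ P) → (R ∧ Q ∧ T)) ∨ ¬¬S)
≡ ¬(¬(Q ⊕ P) ∨ (R ∧ Q ∧ T) ∨ ¬¬S)   — eliminate →
≡ ¬(¬((Q ∧ ¬P) ∨ (¬Q ∧ P)) ∨ (R ∧ Q ∧ T) ∨ ¬¬S)   — expand ⊕
≡ ¬¬((Q ∧ ¬P) ∨ (¬Q ∧ P)) ∧ ¬(R ∧ Q ∧ T) ∧ ¬¬¬S   — De Morgan
≡ ((Q ∧ ¬P) ∨ (¬Q ∧ P)) ∧ ¬(R ∧ Q ∧ T) ∧ ¬¬¬S   — double negation
≡ ((Q ∧ ¬P) ∨ (¬Q ∧ P)) ∧ (¬R ∨ ¬Q ∨ ¬T) ∧ ¬¬¬S   — De Morgan
≡ ((Q ∧ ¬P) ∨ (¬Q ∧ P)) ∧ (¬R ∨ ¬Q ∨ ¬T) ∧ ¬S   — double negation
≡ (Q ∧ ¬P ∧ ¬R ∧ ¬S) ∨ (Q ∧ ¬P ∧ ¬Q ∧ ¬S) ∨ (Q ∧ ¬P ∧ ¬T ∧ ¬S) ∨ (¬Q ∧ P ∧ ¬R ∧ ¬S) ∨ (¬Q ∧ P ∧ ¬Q ∧ ¬S) ∨ (¬Q ∧ P ∧ ¬T ∧ ¬S)   — distribute ∧ over ∨
≡ (Q ∧ ¬P ∧ ¬R ∧ ¬S) ∨ (Q ∧ ¬P ∧ ¬T ∧ ¬S) ∨ (¬Q ∧ P ∧ ¬S)   — simplify

(Q ∧ ¬P ∧ ¬R ∧ ¬S) ∨ (Q ∧ ¬P ∧ ¬T ∧ ¬S) ∨ (¬Q ∧ P ∧ ¬S)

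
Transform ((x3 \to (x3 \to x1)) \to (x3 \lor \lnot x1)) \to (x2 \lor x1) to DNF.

((x3 \to (x3 \to x1)) \to (x3 \lor \lnot x1)) \to (x2 \lor x1)
⇔ \lnot ((x3 \to (x3 \to x1)) \to (x3 \lor \lnot x1)) \lor x2 \lor x1   (eliminate \to)
⇔ \lnot (\lnot (x3 \to (x3 \to x1)) \lor x3 \lor \lnot x1) \lor x2 \lor x1   (eliminate \to)
⇔ \lnot (\lnot (\lnot x3 \lor (x3 \to x1)) \lor x3 \lor \lnot x1) \lor x2 \lor x1   (eliminate \to)
⇔ \lnot (\lnot (\lnot x3 \lor \lnot x3 \lor x1) \lor x3 \lor \lnot x1) \lor x2 \lor x1   (eliminate \to)
⇔ (\lnot \lnot (\lnot x3 \lor \lnot x3 \lor x1) \land \lnot x3 \land \lnot \lnot x1) \lor x2 \lor x1   (De Morgan)
⇔ ((\lnot x3 \lor \lnot x3 \lor x1) \land \lnot x3 \land \lnot \lnot x1) \lor x2 \lor x1   (double negation)
⇔ ((\lnot x3 \lor \lnot x3 \lor x1) \land \lnot x3 \land x1) \lor x2 \lor x1   (double negation)
⇔ (\lnot x3 \land \lnot x3 \land x1) \lor (\lnot x3 \land \lnot x3 \land x1) \lor (x1 \land \lnot x3 \land x1) \lor x2 \lor x1   (distribute \land over \lor)
⇔ x2 \lor x1   (simplify)

x2 \lor x1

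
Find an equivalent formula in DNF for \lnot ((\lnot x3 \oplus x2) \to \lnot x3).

\lnot ((\lnot x3 \oplus x2) \to \lnot x3)
= \lnot (\lnot (\lnot x3 \oplus x2) \lor \lnot x3)   [eliminate \to]
= \lnot (\lnot ((\lnot x3 \land \lnot x2) \lor (\lnot \lnot x3 \land x2)) \lor \lnot x3)   [expand \oplus]
= \lnot \lnot ((\lnot x3 \land \lnot x2) \lor (\lnot \lnot x3 \land x2)) \land \lnot \lnot x3   [De Morgan]
= ((\lnot x3 \land \lnot x2) \lor (\lnot \lnot x3 \land x2)) \land \lnot \lnot x3   [double negation]
= ((\lnot x3 \land \lnot x2) \lor (x3 \land x2)) \land \lnot \lnot x3   [double negation]
= ((\lnot x3 \land \lnot x2) \lor (x3 \land x2)) \land x3   [double negation]
= (\lnot x3 \land \lnot x2 \land x3) \lor (x3 \land x2 \land x3)   [distribute \land over \lor]
= x3 \land x2   [simplify]

x3 \land x2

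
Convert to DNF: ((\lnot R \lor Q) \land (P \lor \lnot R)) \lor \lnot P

\lnot R \lor (Q \land P) \lor \lnot P

((\lnot R \lor Q) \land (P \lor \lnot R)) \lor \lnot P
⇔ (\lnot R \land P) \lor (\lnot R \land \lnot R) \lor (Q \land P) \lor (Q \land \lnot R) \lor \lnot P   [distribute \land over \lor]
⇔ \lnot R \lor (Q \land P) \lor \lnot P   [simplify]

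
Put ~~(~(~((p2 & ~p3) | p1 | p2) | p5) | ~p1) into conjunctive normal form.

~~(~(~((p2 & ~p3) | p1 | p2) | p5) | ~p1)
= ~(~((p2 & ~p3) | p1 | p2) | p5) | ~p1   [double negation]
= (~~((p2 & ~p3) | p1 | p2) & ~p5) | ~p1   [De Morgan]
= (((p2 & ~p3) | p1 | p2) & ~p5) | ~p1   [double negation]
= (p2 | p1 | p2 | ~p1) & (~p3 | p1 | p2 | ~p1) & (~p5 | ~p1)   [distribute | over &]
= ~p5 | ~p1   [simplify]

~p5 | ~p1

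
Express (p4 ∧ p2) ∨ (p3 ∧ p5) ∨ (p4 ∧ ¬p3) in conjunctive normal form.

(p4 ∧ p2) ∨ (p3 ∧ p5) ∨ (p4 ∧ ¬p3)
⇔ (p4 ∨ p3 ∨ p4) ∧ (p4 ∨ p3 ∨ ¬p3) ∧ (p4 ∨ p5 ∨ p4) ∧ (p4 ∨ p5 ∨ ¬p3) ∧ (p2 ∨ p3 ∨ p4) ∧ (p2 ∨ p3 ∨ ¬p3) ∧ (p2 ∨ p5 ∨ p4) ∧ (p2 ∨ p5 ∨ ¬p3)   (distribute ∨ over ∧)
⇔ (p4 ∨ p3) ∧ (p4 ∨ p5) ∧ (p2 ∨ p5 ∨ ¬p3)   (simplify)

(p4 ∨ p3) ∧ (p4 ∨ p5) ∧ (p2 ∨ p5 ∨ ¬p3)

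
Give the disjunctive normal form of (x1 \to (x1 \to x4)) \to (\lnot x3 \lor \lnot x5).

(x1 \to (x1 \to x4)) \to (\lnot x3 \lor \lnot x5)
= \lnot (x1 \to (x1 \to x4)) \lor \lnot x3 \lor \lnot x5   [eliminate \to]
= \lnot (\lnot x1 \lor (x1 \to x4)) \lor \lnot x3 \lor \lnot x5   [eliminate \to]
= \lnot (\lnot x1 \lor \lnot x1 \lor x4) \lor \lnot x3 \lor \lnot x5   [eliminate \to]
= (\lnot \lnot x1 \land \lnot \lnot x1 \land \lnot x4) \lor \lnot x3 \lor \lnot x5   [De Morgan]
= (x1 \land \lnot \lnot x1 \land \lnot x4) \lor \lnot x3 \lor \lnot x5   [double negation]
= (x1 \land x1 \land \lnot x4) \lor \lnot x3 \lor \lnot x5   [double negation]
= (x1 \land \lnot x4) \lor \lnot x3 \lor \lnot x5   [simplify]

(x1 \land \lnot x4) \lor \lnot x3 \lor \lnot x5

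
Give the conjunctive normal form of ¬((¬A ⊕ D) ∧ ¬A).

A ∨ D

¬((¬A ⊕ D) ∧ ¬A)
= ¬((¬A ∨ D) ∧ ¬(¬A ∧ D) ∧ ¬A)   [expand ⊕]
= ¬(¬A ∨ D) ∨ ¬¬(¬A ∧ D) ∨ ¬¬A   [De Morgan]
= (¬¬A ∧ ¬D) ∨ ¬¬(¬A ∧ D) ∨ ¬¬A   [De Morgan]
= (A ∧ ¬D) ∨ ¬¬(¬A ∧ D) ∨ ¬¬A   [double negation]
= (A ∧ ¬D) ∨ (¬A ∧ D) ∨ ¬¬A   [double negation]
= (A ∧ ¬D) ∨ (¬A ∧ D) ∨ A   [double negation]
= (A ∨ ¬A ∨ A) ∧ (A ∨ D ∨ A) ∧ (¬D ∨ ¬A ∨ A) ∧ (¬D ∨ D ∨ A)   [distribute ∨ over ∧]
= A ∨ D   [simplify]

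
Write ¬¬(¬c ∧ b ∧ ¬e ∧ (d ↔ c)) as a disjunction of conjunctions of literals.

¬¬(¬c ∧ b ∧ ¬e ∧ (d ↔ c))
≡ ¬¬(¬c ∧ b ∧ ¬e ∧ (d → c) ∧ (c → d))
≡ ¬¬(¬c ∧ b ∧ ¬e ∧ (¬d ∨ c) ∧ (c → d))
≡ ¬¬(¬c ∧ b ∧ ¬e ∧ (¬d ∨ c) ∧ (¬c ∨ d))
≡ ¬c ∧ b ∧ ¬e ∧ (¬d ∨ c) ∧ (¬c ∨ d)
≡ (¬c ∧ b ∧ ¬e ∧ ¬d ∧ ¬c) ∨ (¬c ∧ b ∧ ¬e ∧ ¬d ∧ d) ∨ (¬c ∧ b ∧ ¬e ∧ c ∧ ¬c) ∨ (¬c ∧ b ∧ ¬e ∧ c ∧ d)
≡ ¬c ∧ b ∧ ¬e ∧ ¬d

¬c ∧ b ∧ ¬e ∧ ¬d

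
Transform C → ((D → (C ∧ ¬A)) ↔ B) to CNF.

(¬C ∨ D ∨ B) ∧ (¬C ∨ A ∨ B) ∧ (¬C ∨ ¬B ∨ ¬D ∨ ¬A)

C → ((D → (C ∧ ¬A)) ↔ B)
= ¬C ∨ ((D → (C ∧ ¬A)) ↔ B)   (eliminate →)
= ¬C ∨ (((D → (C ∧ ¬A)) → B) ∧ (B → (D → (C ∧ ¬A))))   (eliminate ↔)
= ¬C ∨ ((¬(D → (C ∧ ¬A)) ∨ B) ∧ (B → (D → (C ∧ ¬A))))   (eliminate →)
= ¬C ∨ ((¬(¬D ∨ (C ∧ ¬A)) ∨ B) ∧ (B → (D → (C ∧ ¬A))))   (eliminate →)
= ¬C ∨ ((¬(¬D ∨ (C ∧ ¬A)) ∨ B) ∧ (¬B ∨ (D → (C ∧ ¬A))))   (eliminate →)
= ¬C ∨ ((¬(¬D ∨ (C ∧ ¬A)) ∨ B) ∧ (¬B ∨ ¬D ∨ (C ∧ ¬A)))   (eliminate →)
= ¬C ∨ (((¬¬D ∧ ¬(C ∧ ¬A)) ∨ B) ∧ (¬B ∨ ¬D ∨ (C ∧ ¬A)))   (De Morgan)
= ¬C ∨ (((D ∧ ¬(C ∧ ¬A)) ∨ B) ∧ (¬B ∨ ¬D ∨ (C ∧ ¬A)))   (double negation)
= ¬C ∨ (((D ∧ (¬C ∨ ¬¬A)) ∨ B) ∧ (¬B ∨ ¬D ∨ (C ∧ ¬A)))   (De Morgan)
= ¬C ∨ (((D ∧ (¬C ∨ A)) ∨ B) ∧ (¬B ∨ ¬D ∨ (C ∧ ¬A)))   (double negation)
= (¬C ∨ D ∨ B) ∧ (¬C ∨ ¬C ∨ A ∨ B) ∧ (¬C ∨ ¬B ∨ ¬D ∨ C) ∧ (¬C ∨ ¬B ∨ ¬D ∨ ¬A)   (distribute ∨ over ∧)
= (¬C ∨ D ∨ B) ∧ (¬C ∨ A ∨ B) ∧ (¬C ∨ ¬B ∨ ¬D ∨ ¬A)   (simplify)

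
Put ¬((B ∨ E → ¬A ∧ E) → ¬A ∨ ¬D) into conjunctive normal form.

(¬B ∨ ¬A) ∧ (¬B ∨ E) ∧ (¬E ∨ ¬A) ∧ A ∧ D

¬((B ∨ E → ¬A ∧ E) → ¬A ∨ ¬D)
= ¬(¬(B ∨ E → ¬A ∧ E) ∨ ¬A ∨ ¬D)   — eliminate →
= ¬(¬(¬(B ∨ E) ∨ ¬A ∧ E) ∨ ¬A ∨ ¬D)   — eliminate →
= ¬¬(¬(B ∨ E) ∨ ¬A ∧ E) ∧ ¬¬A ∧ ¬¬D   — De Morgan
= (¬(B ∨ E) ∨ ¬A ∧ E) ∧ ¬¬A ∧ ¬¬D   — double negation
= (¬B ∧ ¬E ∨ ¬A ∧ E) ∧ ¬¬A ∧ ¬¬D   — De Morgan
= (¬B ∧ ¬E ∨ ¬A ∧ E) ∧ A ∧ ¬¬D   — double negation
= (¬B ∧ ¬E ∨ ¬A ∧ E) ∧ A ∧ D   — double negation
= (¬B ∨ ¬A) ∧ (¬B ∨ E) ∧ (¬E ∨ ¬A) ∧ (¬E ∨ E) ∧ A ∧ D   — distribute ∨ over ∧
= (¬B ∨ ¬A) ∧ (¬B ∨ E) ∧ (¬E ∨ ¬A) ∧ A ∧ D   — simplify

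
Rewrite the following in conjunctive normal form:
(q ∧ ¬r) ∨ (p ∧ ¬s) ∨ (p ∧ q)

(q ∨ p) ∧ (q ∨ ¬s) ∧ (¬r ∨ p)

(q ∧ ¬r) ∨ (p ∧ ¬s) ∨ (p ∧ q)
≡ (q ∨ p ∨ p) ∧ (q ∨ p ∨ q) ∧ (q ∨ ¬s ∨ p) ∧ (q ∨ ¬s ∨ q) ∧ (¬r ∨ p ∨ p) ∧ (¬r ∨ p ∨ q) ∧ (¬r ∨ ¬s ∨ p) ∧ (¬r ∨ ¬s ∨ q)   — distribute ∨ over ∧
≡ (q ∨ p) ∧ (q ∨ ¬s) ∧ (¬r ∨ p)   — simplify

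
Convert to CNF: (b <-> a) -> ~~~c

(b | a | ~c) & (~a | ~b | ~c)

(b <-> a) -> ~~~c
⇔ ~(b <-> a) | ~~~c
⇔ ~((b -> a) & (a -> b)) | ~~~c
⇔ ~((~b | a) & (a -> b)) | ~~~c
⇔ ~((~b | a) & (~a | b)) | ~~~c
⇔ ~(~b | a) | ~(~a | b) | ~~~c
⇔ (~~b & ~a) | ~(~a | b) | ~~~c
⇔ (b & ~a) | ~(~a | b) | ~~~c
⇔ (b & ~a) | (~~a & ~b) | ~~~c
⇔ (b & ~a) | (a & ~b) | ~~~c
⇔ (b & ~a) | (a & ~b) | ~c
⇔ (b | a | ~c) & (b | ~b | ~c) & (~a | a | ~c) & (~a | ~b | ~c)
⇔ (b | a | ~c) & (~a | ~b | ~c)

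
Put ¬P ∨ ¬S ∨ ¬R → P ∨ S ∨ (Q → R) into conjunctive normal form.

P ∨ S ∨ ¬Q ∨ R

¬P ∨ ¬S ∨ ¬R → P ∨ S ∨ (Q → R)
≡ ¬(¬P ∨ ¬S ∨ ¬R) ∨ P ∨ S ∨ (Q → R)   [eliminate →]
≡ ¬(¬P ∨ ¬S ∨ ¬R) ∨ P ∨ S ∨ ¬Q ∨ R   [eliminate →]
≡ ¬¬P ∧ ¬¬S ∧ ¬¬R ∨ P ∨ S ∨ ¬Q ∨ R   [De Morgan]
≡ P ∧ ¬¬S ∧ ¬¬R ∨ P ∨ S ∨ ¬Q ∨ R   [double negation]
≡ P ∧ S ∧ ¬¬R ∨ P ∨ S ∨ ¬Q ∨ R   [double negation]
≡ P ∧ S ∧ R ∨ P ∨ S ∨ ¬Q ∨ R   [double negation]
≡ (P ∨ P ∨ S ∨ ¬Q ∨ R) ∧ (S ∨ P ∨ S ∨ ¬Q ∨ R) ∧ (R ∨ P ∨ S ∨ ¬Q ∨ R)   [distribute ∨ over ∧]
≡ P ∨ S ∨ ¬Q ∨ R   [simplify]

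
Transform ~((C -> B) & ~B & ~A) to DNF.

(C & ~B) | B | A

~((C -> B) & ~B & ~A)
= ~((~C | B) & ~B & ~A)   [eliminate ->]
= ~(~C | B) | ~~B | ~~A   [De Morgan]
= (~~C & ~B) | ~~B | ~~A   [De Morgan]
= (C & ~B) | ~~B | ~~A   [double negation]
= (C & ~B) | B | ~~A   [double negation]
= (C & ~B) | B | A   [double negation]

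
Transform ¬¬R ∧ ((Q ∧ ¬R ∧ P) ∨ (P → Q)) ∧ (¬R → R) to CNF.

R ∧ (Q ∨ ¬P)

¬¬R ∧ ((Q ∧ ¬R ∧ P) ∨ (P → Q)) ∧ (¬R → R)
≡ ¬¬R ∧ ((Q ∧ ¬R ∧ P) ∨ ¬P ∨ Q) ∧ (¬R → R)   (eliminate →)
≡ ¬¬R ∧ ((Q ∧ ¬R ∧ P) ∨ ¬P ∨ Q) ∧ (¬¬R ∨ R)   (eliminate →)
≡ R ∧ ((Q ∧ ¬R ∧ P) ∨ ¬P ∨ Q) ∧ (¬¬R ∨ R)   (double negation)
≡ R ∧ ((Q ∧ ¬R ∧ P) ∨ ¬P ∨ Q) ∧ (R ∨ R)   (double negation)
≡ R ∧ (Q ∨ ¬P ∨ Q) ∧ (¬R ∨ ¬P ∨ Q) ∧ (P ∨ ¬P ∨ Q) ∧ (R ∨ R)   (distribute ∨ over ∧)
≡ R ∧ (Q ∨ ¬P)   (simplify)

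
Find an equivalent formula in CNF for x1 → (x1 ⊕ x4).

x1 → (x1 ⊕ x4)
≡ ¬x1 ∨ (x1 ⊕ x4)
≡ ¬x1 ∨ ((x1 ∨ x4) ∧ ¬(x1 ∧ x4))
≡ ¬x1 ∨ ((x1 ∨ x4) ∧ (¬x1 ∨ ¬x4))
≡ (¬x1 ∨ x1 ∨ x4) ∧ (¬x1 ∨ ¬x1 ∨ ¬x4)
≡ ¬x1 ∨ ¬x4

¬x1 ∨ ¬x4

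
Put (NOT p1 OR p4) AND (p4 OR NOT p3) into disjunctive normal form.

(NOT p1 OR p4) AND (p4 OR NOT p3)
≡ (NOT p1 AND p4) OR (NOT p1 AND NOT p3) OR (p4 AND p4) OR (p4 AND NOT p3)   — distribute AND over OR
≡ (NOT p1 AND NOT p3) OR p4   — simplify

(NOT p1 AND NOT p3) OR p4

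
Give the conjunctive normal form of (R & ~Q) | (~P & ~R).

(R | ~P) & (~Q | ~P) & (~Q | ~R)

(R & ~Q) | (~P & ~R)
≡ (R | ~P) & (R | ~R) & (~Q | ~P) & (~Q | ~R)   — distribute | over &
≡ (R | ~P) & (~Q | ~P) & (~Q | ~R)   — simplify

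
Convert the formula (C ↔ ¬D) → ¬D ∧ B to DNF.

(C ↔ ¬D) → ¬D ∧ B
= ¬(C ↔ ¬D) ∨ ¬D ∧ B   [eliminate →]
= ¬((C → ¬D) ∧ (¬D → C)) ∨ ¬D ∧ B   [eliminate ↔]
= ¬((¬C ∨ ¬D) ∧ (¬D → C)) ∨ ¬D ∧ B   [eliminate →]
= ¬((¬C ∨ ¬D) ∧ (¬¬D ∨ C)) ∨ ¬D ∧ B   [eliminate →]
= ¬(¬C ∨ ¬D) ∨ ¬(¬¬D ∨ C) ∨ ¬D ∧ B   [De Morgan]
= ¬¬C ∧ ¬¬D ∨ ¬(¬¬D ∨ C) ∨ ¬D ∧ B   [De Morgan]
= C ∧ ¬¬D ∨ ¬(¬¬D ∨ C) ∨ ¬D ∧ B   [double negation]
= C ∧ D ∨ ¬(¬¬D ∨ C) ∨ ¬D ∧ B   [double negation]
= C ∧ D ∨ ¬¬¬D ∧ ¬C ∨ ¬D ∧ B   [De Morgan]
= C ∧ D ∨ ¬D ∧ ¬C ∨ ¬D ∧ B   [double negation]

C ∧ D ∨ ¬D ∧ ¬C ∨ ¬D ∧ B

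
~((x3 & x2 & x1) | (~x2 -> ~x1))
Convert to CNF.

~x2 & x1

~((x3 & x2 & x1) | (~x2 -> ~x1))
≡ ~((x3 & x2 & x1) | ~~x2 | ~x1)   — eliminate ->
≡ ~(x3 & x2 & x1) & ~~~x2 & ~~x1   — De Morgan
≡ (~x3 | ~x2 | ~x1) & ~~~x2 & ~~x1   — De Morgan
≡ (~x3 | ~x2 | ~x1) & ~x2 & ~~x1   — double negation
≡ (~x3 | ~x2 | ~x1) & ~x2 & x1   — double negation
≡ ~x2 & x1   — simplify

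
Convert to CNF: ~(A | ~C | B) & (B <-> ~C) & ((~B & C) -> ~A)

~A & C & ~B

~(A | ~C | B) & (B <-> ~C) & ((~B & C) -> ~A)
≡ ~(A | ~C | B) & (B -> ~C) & (~C -> B) & ((~B & C) -> ~A)   [eliminate <->]
≡ ~(A | ~C | B) & (~B | ~C) & (~C -> B) & ((~B & C) -> ~A)   [eliminate ->]
≡ ~(A | ~C | B) & (~B | ~C) & (~~C | B) & ((~B & C) -> ~A)   [eliminate ->]
≡ ~(A | ~C | B) & (~B | ~C) & (~~C | B) & (~(~B & C) | ~A)   [eliminate ->]
≡ ~A & ~~C & ~B & (~B | ~C) & (~~C | B) & (~(~B & C) | ~A)   [De Morgan]
≡ ~A & C & ~B & (~B | ~C) & (~~C | B) & (~(~B & C) | ~A)   [double negation]
≡ ~A & C & ~B & (~B | ~C) & (C | B) & (~(~B & C) | ~A)   [double negation]
≡ ~A & C & ~B & (~B | ~C) & (C | B) & (~~B | ~C | ~A)   [De Morgan]
≡ ~A & C & ~B & (~B | ~C) & (C | B) & (B | ~C | ~A)   [double negation]
≡ ~A & C & ~B   [simplify]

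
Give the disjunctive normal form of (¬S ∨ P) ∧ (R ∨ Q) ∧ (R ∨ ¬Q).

(¬S ∧ R) ∨ (P ∧ R)

(¬S ∨ P) ∧ (R ∨ Q) ∧ (R ∨ ¬Q)
= (¬S ∧ R ∧ R) ∨ (¬S ∧ R ∧ ¬Q) ∨ (¬S ∧ Q ∧ R) ∨ (¬S ∧ Q ∧ ¬Q) ∨ (P ∧ R ∧ R) ∨ (P ∧ R ∧ ¬Q) ∨ (P ∧ Q ∧ R) ∨ (P ∧ Q ∧ ¬Q)
= (¬S ∧ R) ∨ (P ∧ R)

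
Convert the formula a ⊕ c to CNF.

(a ∨ c) ∧ (¬a ∨ ¬c)

a ⊕ c
= (a ∨ c) ∧ ¬(a ∧ c)   (expand ⊕)
= (a ∨ c) ∧ (¬a ∨ ¬c)   (De Morgan)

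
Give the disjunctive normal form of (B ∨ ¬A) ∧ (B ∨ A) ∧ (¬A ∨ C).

(B ∨ ¬A) ∧ (B ∨ A) ∧ (¬A ∨ C)
⇔ (B ∧ B ∧ ¬A) ∨ (B ∧ B ∧ C) ∨ (B ∧ A ∧ ¬A) ∨ (B ∧ A ∧ C) ∨ (¬A ∧ B ∧ ¬A) ∨ (¬A ∧ B ∧ C) ∨ (¬A ∧ A ∧ ¬A) ∨ (¬A ∧ A ∧ C)   — distribute ∧ over ∨
⇔ (B ∧ ¬A) ∨ (B ∧ C)   — simplify

(B ∧ ¬A) ∨ (B ∧ C)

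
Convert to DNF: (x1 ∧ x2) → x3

(x1 ∧ x2) → x3
= ¬(x1 ∧ x2) ∨ x3   [eliminate →]
= ¬x1 ∨ ¬x2 ∨ x3   [De Morgan]

¬x1 ∨ ¬x2 ∨ x3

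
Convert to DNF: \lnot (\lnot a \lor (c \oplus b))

(a \land \lnot c \land \lnot b) \lor (a \land b \land c)

\lnot (\lnot a \lor (c \oplus b))
≡ \lnot (\lnot a \lor (c \land \lnot b) \lor (\lnot c \land b))   [expand \oplus]
≡ \lnot \lnot a \land \lnot (c \land \lnot b) \land \lnot (\lnot c \land b)   [De Morgan]
≡ a \land \lnot (c \land \lnot b) \land \lnot (\lnot c \land b)   [double negation]
≡ a \land (\lnot c \lor \lnot \lnot b) \land \lnot (\lnot c \land b)   [De Morgan]
≡ a \land (\lnot c \lor b) \land \lnot (\lnot c \land b)   [double negation]
≡ a \land (\lnot c \lor b) \land (\lnot \lnot c \lor \lnot b)   [De Morgan]
≡ a \land (\lnot c \lor b) \land (c \lor \lnot b)   [double negation]
≡ (a \land \lnot c \land c) \lor (a \land \lnot c \land \lnot b) \lor (a \land b \land c) \lor (a \land b \land \lnot b)   [distribute \land over \lor]
≡ (a \land \lnot c \land \lnot b) \lor (a \land b \land c)   [simplify]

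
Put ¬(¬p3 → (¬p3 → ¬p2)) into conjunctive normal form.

¬p3 ∧ p2

¬(¬p3 → (¬p3 → ¬p2))
≡ ¬(¬¬p3 ∨ (¬p3 → ¬p2))   [eliminate →]
≡ ¬(¬¬p3 ∨ ¬¬p3 ∨ ¬p2)   [eliminate →]
≡ ¬¬¬p3 ∧ ¬¬¬p3 ∧ ¬¬p2   [De Morgan]
≡ ¬p3 ∧ ¬¬¬p3 ∧ ¬¬p2   [double negation]
≡ ¬p3 ∧ ¬p3 ∧ ¬¬p2   [double negation]
≡ ¬p3 ∧ ¬p3 ∧ p2   [double negation]
≡ ¬p3 ∧ p2   [simplify]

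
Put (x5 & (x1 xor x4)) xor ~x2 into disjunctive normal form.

(x5 & x1 & ~x4 & x2) | (x5 & ~x1 & x4 & x2) | (~x5 & ~x2) | (~x1 & ~x4 & ~x2) | (x4 & x1 & ~x2)

(x5 & (x1 xor x4)) xor ~x2
≡ (x5 & (x1 xor x4) & ~~x2) | (~(x5 & (x1 xor x4)) & ~x2)
≡ (x5 & ((x1 & ~x4) | (~x1 & x4)) & ~~x2) | (~(x5 & (x1 xor x4)) & ~x2)
≡ (x5 & ((x1 & ~x4) | (~x1 & x4)) & ~~x2) | (~(x5 & ((x1 & ~x4) | (~x1 & x4))) & ~x2)
≡ (x5 & ((x1 & ~x4) | (~x1 & x4)) & x2) | (~(x5 & ((x1 & ~x4) | (~x1 & x4))) & ~x2)
≡ (x5 & ((x1 & ~x4) | (~x1 & x4)) & x2) | ((~x5 | ~((x1 & ~x4) | (~x1 & x4))) & ~x2)
≡ (x5 & ((x1 & ~x4) | (~x1 & x4)) & x2) | ((~x5 | (~(x1 & ~x4) & ~(~x1 & x4))) & ~x2)
≡ (x5 & ((x1 & ~x4) | (~x1 & x4)) & x2) | ((~x5 | ((~x1 | ~~x4) & ~(~x1 & x4))) & ~x2)
≡ (x5 & ((x1 & ~x4) | (~x1 & x4)) & x2) | ((~x5 | ((~x1 | x4) & ~(~x1 & x4))) & ~x2)
≡ (x5 & ((x1 & ~x4) | (~x1 & x4)) & x2) | ((~x5 | ((~x1 | x4) & (~~x1 | ~x4))) & ~x2)
≡ (x5 & ((x1 & ~x4) | (~x1 & x4)) & x2) | ((~x5 | ((~x1 | x4) & (x1 | ~x4))) & ~x2)
≡ (x5 & x1 & ~x4 & x2) | (x5 & ~x1 & x4 & x2) | (~x5 & ~x2) | (~x1 & x1 & ~x2) | (~x1 & ~x4 & ~x2) | (x4 & x1 & ~x2) | (x4 & ~x4 & ~x2)
≡ (x5 & x1 & ~x4 & x2) | (x5 & ~x1 & x4 & x2) | (~x5 & ~x2) | (~x1 & ~x4 & ~x2) | (x4 & x1 & ~x2)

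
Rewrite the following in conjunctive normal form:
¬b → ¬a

b ∨ ¬a

¬b → ¬a
⇔ ¬¬b ∨ ¬a   — eliminate →
⇔ b ∨ ¬a   — double negation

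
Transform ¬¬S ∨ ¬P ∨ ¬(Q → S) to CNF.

S ∨ ¬P ∨ Q

¬¬S ∨ ¬P ∨ ¬(Q → S)
= ¬¬S ∨ ¬P ∨ ¬(¬Q ∨ S)   [eliminate →]
= S ∨ ¬P ∨ ¬(¬Q ∨ S)   [double negation]
= S ∨ ¬P ∨ (¬¬Q ∧ ¬S)   [De Morgan]
= S ∨ ¬P ∨ (Q ∧ ¬S)   [double negation]
= (S ∨ ¬P ∨ Q) ∧ (S ∨ ¬P ∨ ¬S)   [distribute ∨ over ∧]
= S ∨ ¬P ∨ Q   [simplify]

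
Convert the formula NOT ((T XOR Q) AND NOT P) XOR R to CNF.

(NOT T OR Q OR P OR R) AND (NOT Q OR T OR P OR R) AND (T OR Q OR NOT R) AND (NOT T OR NOT Q OR NOT R) AND (NOT P OR NOT R)

NOT ((T XOR Q) AND NOT P) XOR R
≡ (NOT ((T XOR Q) AND NOT P) OR R) AND NOT (NOT ((T XOR Q) AND NOT P) AND R)
≡ (NOT ((T OR Q) AND NOT (T AND Q) AND NOT P) OR R) AND NOT (NOT ((T XOR Q) AND NOT P) AND R)
≡ (NOT ((T OR Q) AND NOT (T AND Q) AND NOT P) OR R) AND NOT (NOT ((T OR Q) AND NOT (T AND Q) AND NOT P) AND R)
≡ (NOT (T OR Q) OR NOT NOT (T AND Q) OR NOT NOT P OR R) AND NOT (NOT ((T OR Q) AND NOT (T AND Q) AND NOT P) AND R)
≡ ((NOT T AND NOT Q) OR NOT NOT (T AND Q) OR NOT NOT P OR R) AND NOT (NOT ((T OR Q) AND NOT (T AND Q) AND NOT P) AND R)
≡ ((NOT T AND NOT Q) OR (T AND Q) OR NOT NOT P OR R) AND NOT (NOT ((T OR Q) AND NOT (T AND Q) AND NOT P) AND R)
≡ ((NOT T AND NOT Q) OR (T AND Q) OR P OR R) AND NOT (NOT ((T OR Q) AND NOT (T AND Q) AND NOT P) AND R)
≡ ((NOT T AND NOT Q) OR (T AND Q) OR P OR R) AND (NOT NOT ((T OR Q) AND NOT (T AND Q) AND NOT P) OR NOT R)
≡ ((NOT T AND NOT Q) OR (T AND Q) OR P OR R) AND (((T OR Q) AND NOT (T AND Q) AND NOT P) OR NOT R)
≡ ((NOT T AND NOT Q) OR (T AND Q) OR P OR R) AND (((T OR Q) AND (NOT T OR NOT Q) AND NOT P) OR NOT R)
≡ (NOT T OR T OR P OR R) AND (NOT T OR Q OR P OR R) AND (NOT Q OR T OR P OR R) AND (NOT Q OR Q OR P OR R) AND (T OR Q OR NOT R) AND (NOT T OR NOT Q OR NOT R) AND (NOT P OR NOT R)
≡ (NOT T OR Q OR P OR R) AND (NOT Q OR T OR P OR R) AND (T OR Q OR NOT R) AND (NOT T OR NOT Q OR NOT R) AND (NOT P OR NOT R)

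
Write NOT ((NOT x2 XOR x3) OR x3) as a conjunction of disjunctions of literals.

(x2 OR x3) AND NOT x3

NOT ((NOT x2 XOR x3) OR x3)
= NOT (((NOT x2 OR x3) AND NOT (NOT x2 AND x3)) OR x3)   (expand XOR)
= NOT ((NOT x2 OR x3) AND NOT (NOT x2 AND x3)) AND NOT x3   (De Morgan)
= (NOT (NOT x2 OR x3) OR NOT NOT (NOT x2 AND x3)) AND NOT x3   (De Morgan)
= ((NOT NOT x2 AND NOT x3) OR NOT NOT (NOT x2 AND x3)) AND NOT x3   (De Morgan)
= ((x2 AND NOT x3) OR NOT NOT (NOT x2 AND x3)) AND NOT x3   (double negation)
= ((x2 AND NOT x3) OR (NOT x2 AND x3)) AND NOT x3   (double negation)
= (x2 OR NOT x2) AND (x2 OR x3) AND (NOT x3 OR NOT x2) AND (NOT x3 OR x3) AND NOT x3   (distribute OR over AND)
= (x2 OR x3) AND NOT x3   (simplify)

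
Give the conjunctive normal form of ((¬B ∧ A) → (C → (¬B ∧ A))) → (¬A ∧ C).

(¬B ∨ ¬A) ∧ C ∧ (B ∨ ¬A)

((¬B ∧ A) → (C → (¬B ∧ A))) → (¬A ∧ C)
⇔ ¬((¬B ∧ A) → (C → (¬B ∧ A))) ∨ (¬A ∧ C)   [eliminate →]
⇔ ¬(¬(¬B ∧ A) ∨ (C → (¬B ∧ A))) ∨ (¬A ∧ C)   [eliminate →]
⇔ ¬(¬(¬B ∧ A) ∨ ¬C ∨ (¬B ∧ A)) ∨ (¬A ∧ C)   [eliminate →]
⇔ (¬¬(¬B ∧ A) ∧ ¬¬C ∧ ¬(¬B ∧ A)) ∨ (¬A ∧ C)   [De Morgan]
⇔ (¬B ∧ A ∧ ¬¬C ∧ ¬(¬B ∧ A)) ∨ (¬A ∧ C)   [double negation]
⇔ (¬B ∧ A ∧ C ∧ ¬(¬B ∧ A)) ∨ (¬A ∧ C)   [double negation]
⇔ (¬B ∧ A ∧ C ∧ (¬¬B ∨ ¬A)) ∨ (¬A ∧ C)   [De Morgan]
⇔ (¬B ∧ A ∧ C ∧ (B ∨ ¬A)) ∨ (¬A ∧ C)   [double negation]
⇔ (¬B ∨ ¬A) ∧ (¬B ∨ C) ∧ (A ∨ ¬A) ∧ (A ∨ C) ∧ (C ∨ ¬A) ∧ (C ∨ C) ∧ (B ∨ ¬A ∨ ¬A) ∧ (B ∨ ¬A ∨ C)   [distribute ∨ over ∧]
⇔ (¬B ∨ ¬A) ∧ C ∧ (B ∨ ¬A)   [simplify]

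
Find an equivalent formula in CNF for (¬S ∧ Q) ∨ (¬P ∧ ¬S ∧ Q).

(¬S ∧ Q) ∨ (¬P ∧ ¬S ∧ Q)
⇔ (¬S ∨ ¬P) ∧ (¬S ∨ ¬S) ∧ (¬S ∨ Q) ∧ (Q ∨ ¬P) ∧ (Q ∨ ¬S) ∧ (Q ∨ Q)   — distribute ∨ over ∧
⇔ ¬S ∧ Q   — simplify

¬S ∧ Q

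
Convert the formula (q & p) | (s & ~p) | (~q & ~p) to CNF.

(q | ~p) & (p | s | ~q)

(q & p) | (s & ~p) | (~q & ~p)
≡ (q | s | ~q) & (q | s | ~p) & (q | ~p | ~q) & (q | ~p | ~p) & (p | s | ~q) & (p | s | ~p) & (p | ~p | ~q) & (p | ~p | ~p)   — distribute | over &
≡ (q | ~p) & (p | s | ~q)   — simplify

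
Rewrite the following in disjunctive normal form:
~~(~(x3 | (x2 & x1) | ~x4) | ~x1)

(~x3 & ~x2 & x4) | ~x1

~~(~(x3 | (x2 & x1) | ~x4) | ~x1)
≡ ~(x3 | (x2 & x1) | ~x4) | ~x1   — double negation
≡ (~x3 & ~(x2 & x1) & ~~x4) | ~x1   — De Morgan
≡ (~x3 & (~x2 | ~x1) & ~~x4) | ~x1   — De Morgan
≡ (~x3 & (~x2 | ~x1) & x4) | ~x1   — double negation
≡ (~x3 & ~x2 & x4) | (~x3 & ~x1 & x4) | ~x1   — distribute & over |
≡ (~x3 & ~x2 & x4) | ~x1   — simplify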